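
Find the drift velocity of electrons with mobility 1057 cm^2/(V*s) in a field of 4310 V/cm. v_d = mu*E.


Step 1: v_d = mu * E
Step 2: v_d = 1057 * 4310 = 4555670
Step 3: v_d = 4.56e+06 cm/s

4.56e+06


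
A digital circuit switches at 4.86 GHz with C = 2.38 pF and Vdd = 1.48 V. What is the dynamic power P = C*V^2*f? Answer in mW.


Step 1: V^2 = 1.48^2 = 2.1904 V^2
Step 2: P = C*V^2*f = 2.38e-12 F * 2.1904 * 4.86e9 Hz
Step 3: P = 2.533591872e-02 W
Step 4: P = 25.336 mW

25.336


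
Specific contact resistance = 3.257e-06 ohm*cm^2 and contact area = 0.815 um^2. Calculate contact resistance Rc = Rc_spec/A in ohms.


Step 1: Convert area to cm^2: 0.815 um^2 = 8.1500e-09 cm^2
Step 2: Rc = Rc_spec / A = 3.257e-06 / 8.1500e-09
Step 3: Rc = 4.00e+02 ohms

4.00e+02


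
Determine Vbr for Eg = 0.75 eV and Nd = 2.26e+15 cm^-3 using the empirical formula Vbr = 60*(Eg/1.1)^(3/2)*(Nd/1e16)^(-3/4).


Step 1: Eg/1.1 = 0.75/1.1 = 0.681818
Step 2: (Eg/1.1)^1.5 = 0.681818^1.5 = 0.562993
Step 3: (Nd/1e16)^(-0.75) = (0.226)^(-0.75) = 3.050835
Step 4: Vbr = 60 * 0.562993 * 3.050835 = 103.1 V

103.1


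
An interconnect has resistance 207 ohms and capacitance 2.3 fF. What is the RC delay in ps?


Step 1: tau = R * C
Step 2: tau = 207 * 2.3 fF = 207 * 2.3e-15 F
Step 3: tau = 4.761e-13 s = 0.4761 ps

0.4761


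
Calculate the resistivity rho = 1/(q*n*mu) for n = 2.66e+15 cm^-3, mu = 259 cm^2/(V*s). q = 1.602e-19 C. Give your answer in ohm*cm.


Step 1: sigma = q * n * mu = 1.602e-19 * 2.66e+15 * 259 = 1.10368e-01 S/cm
Step 2: rho = 1 / sigma = 1 / 1.10368e-01 = 9.061 ohm*cm

9.061


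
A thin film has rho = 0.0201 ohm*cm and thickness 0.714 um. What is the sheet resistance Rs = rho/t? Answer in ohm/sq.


Step 1: Convert thickness to cm: t = 0.714 um = 7.1400e-05 cm
Step 2: Rs = rho / t = 0.0201 / 7.1400e-05
Step 3: Rs = 281.5 ohm/sq

281.5


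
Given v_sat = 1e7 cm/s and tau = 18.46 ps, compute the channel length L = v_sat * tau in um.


Step 1: tau in seconds = 18.46 ps * 1e-12 = 1.8460e-11 s
Step 2: L = v_sat * tau = 1e7 * 1.8460e-11 = 1.8460e-04 cm
Step 3: L in um = 1.8460e-04 * 1e4 = 1.846 um

1.846


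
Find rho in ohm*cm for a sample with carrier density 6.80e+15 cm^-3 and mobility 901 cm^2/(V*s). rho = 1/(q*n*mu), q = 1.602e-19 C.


Step 1: sigma = q * n * mu = 1.602e-19 * 6.80e+15 * 901 = 9.81513e-01 S/cm
Step 2: rho = 1 / sigma = 1 / 9.81513e-01 = 1.019 ohm*cm

1.019


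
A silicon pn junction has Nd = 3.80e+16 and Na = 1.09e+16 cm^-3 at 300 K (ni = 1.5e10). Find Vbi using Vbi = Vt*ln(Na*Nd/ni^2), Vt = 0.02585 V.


Step 1: Compute Na*Nd/ni^2 = 1.09e+16 * 3.80e+16 / (1.5e10)^2 = 1.8409e+12
Step 2: ln(1.8409e+12) = 28.2413
Step 3: Vbi = 0.02585 * 28.2413 = 0.73 V

0.73


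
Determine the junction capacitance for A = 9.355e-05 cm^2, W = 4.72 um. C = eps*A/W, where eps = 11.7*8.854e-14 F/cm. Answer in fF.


Step 1: eps_Si = 11.7 * 8.854e-14 = 1.035918e-12 F/cm
Step 2: W in cm = 4.72 * 1e-4 = 4.72e-04 cm
Step 3: C = 1.035918e-12 * 9.355e-05 / 4.72e-04 = 2.053181e-13 F
Step 4: C = 205.32 fF

205.32


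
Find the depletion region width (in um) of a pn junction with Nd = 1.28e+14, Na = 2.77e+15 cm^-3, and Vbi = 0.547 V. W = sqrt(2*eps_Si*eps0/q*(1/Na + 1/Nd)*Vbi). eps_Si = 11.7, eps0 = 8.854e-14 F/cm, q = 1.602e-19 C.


Step 1: 1/Na + 1/Nd = 1/2.77e+15 + 1/1.28e+14 = 8.17351e-15
Step 2: 2*eps*eps0/q = 2*11.7*8.854e-14/1.602e-19 = 1.293281e+07
Step 3: W^2 = 1.293281e+07 * 8.17351e-15 * 0.547 = 5.78214e-08
Step 4: W = sqrt(5.78214e-08) = 2.405e-04 cm = 2.405 um

2.405


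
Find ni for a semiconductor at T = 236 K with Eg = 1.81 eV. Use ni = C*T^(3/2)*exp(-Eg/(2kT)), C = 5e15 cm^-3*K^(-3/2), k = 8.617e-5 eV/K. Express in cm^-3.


Step 1: Compute kT = 8.617e-5 * 236 = 0.02033612 eV
Step 2: Exponent = -Eg/(2kT) = -1.81/(2*0.02033612) = -44.50210
Step 3: T^(3/2) = 236^1.5 = 3625.50
Step 4: ni = 5e15 * 3625.50 * exp(-44.50210) = 8.54e-01 cm^-3

8.54e-01


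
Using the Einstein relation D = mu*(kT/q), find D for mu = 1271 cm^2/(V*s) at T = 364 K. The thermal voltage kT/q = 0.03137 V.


Step 1: D = mu * (kT/q)
Step 2: D = 1271 * 0.03137
Step 3: D = 39.87 cm^2/s

39.87


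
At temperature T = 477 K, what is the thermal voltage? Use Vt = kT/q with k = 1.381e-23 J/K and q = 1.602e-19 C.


Step 1: kT = 1.381e-23 * 477 = 6.58737e-21 J
Step 2: Vt = kT/q = 6.58737e-21 / 1.602e-19
Step 3: Vt = 0.04112 V

0.04112


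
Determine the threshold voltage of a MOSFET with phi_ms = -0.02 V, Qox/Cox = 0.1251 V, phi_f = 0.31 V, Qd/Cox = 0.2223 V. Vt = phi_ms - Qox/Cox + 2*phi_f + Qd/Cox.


Step 1: Vt = phi_ms - Qox/Cox + 2*phi_f + Qd/Cox
Step 2: Vt = -0.02 - 0.1251 + 2*0.31 + 0.2223
Step 3: Vt = -0.02 - 0.1251 + 0.62 + 0.2223
Step 4: Vt = 0.6972 V

0.6972


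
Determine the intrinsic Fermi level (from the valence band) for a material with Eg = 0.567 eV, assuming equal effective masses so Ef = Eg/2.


Step 1: For an intrinsic semiconductor, the Fermi level sits at midgap.
Step 2: Ef = Eg / 2 = 0.567 / 2 = 0.2835 eV

0.2835


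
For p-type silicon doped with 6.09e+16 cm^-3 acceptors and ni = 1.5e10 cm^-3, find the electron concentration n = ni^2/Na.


Step 1: Majority hole concentration p ≈ Na = 6.09e+16 cm^-3
Step 2: n = ni^2 / Na = (1.5e10)^2 / 6.09e+16
Step 3: n = 3.69e+03 cm^-3

3.69e+03


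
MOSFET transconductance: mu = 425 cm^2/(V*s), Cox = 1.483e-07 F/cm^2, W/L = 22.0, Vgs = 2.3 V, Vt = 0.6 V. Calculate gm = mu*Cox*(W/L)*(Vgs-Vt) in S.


Step 1: Vov = Vgs - Vt = 2.3 - 0.6 = 1.7 V
Step 2: gm = mu * Cox * (W/L) * Vov
Step 3: gm = 425 * 1.483e-07 * 22.0 * 1.7 = 2.36e-03 S

2.36e-03


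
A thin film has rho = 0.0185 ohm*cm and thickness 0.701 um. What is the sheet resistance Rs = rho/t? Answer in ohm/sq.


Step 1: Convert thickness to cm: t = 0.701 um = 7.0100e-05 cm
Step 2: Rs = rho / t = 0.0185 / 7.0100e-05
Step 3: Rs = 263.9 ohm/sq

263.9


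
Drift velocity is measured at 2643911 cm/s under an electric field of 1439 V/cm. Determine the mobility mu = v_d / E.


Step 1: mu = v_d / E
Step 2: mu = 2643911 / 1439
Step 3: mu = 1837.33 cm^2/(V*s)

1837.33


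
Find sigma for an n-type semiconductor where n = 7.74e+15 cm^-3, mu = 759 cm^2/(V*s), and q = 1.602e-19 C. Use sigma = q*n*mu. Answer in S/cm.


Step 1: sigma = q * n * mu
Step 2: sigma = 1.602e-19 * 7.74e+15 * 759
Step 3: sigma = 9.411e-01 S/cm

9.411e-01


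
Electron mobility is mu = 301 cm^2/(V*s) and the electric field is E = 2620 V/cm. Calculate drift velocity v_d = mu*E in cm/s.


Step 1: v_d = mu * E
Step 2: v_d = 301 * 2620 = 788620
Step 3: v_d = 7.89e+05 cm/s

7.89e+05


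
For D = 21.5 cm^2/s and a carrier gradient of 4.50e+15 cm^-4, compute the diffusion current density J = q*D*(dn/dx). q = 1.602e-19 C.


Step 1: J = q * D * (dn/dx)
Step 2: J = 1.602e-19 * 21.5 * 4.50e+15
Step 3: J = 1.55e-02 A/cm^2

1.55e-02


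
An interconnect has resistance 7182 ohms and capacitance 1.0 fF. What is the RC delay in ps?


Step 1: tau = R * C
Step 2: tau = 7182 * 1.0 fF = 7182 * 1.0e-15 F
Step 3: tau = 7.182e-12 s = 7.182 ps

7.182


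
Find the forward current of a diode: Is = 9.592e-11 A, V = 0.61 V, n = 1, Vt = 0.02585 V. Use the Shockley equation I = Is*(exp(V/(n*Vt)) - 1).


Step 1: V/(n*Vt) = 0.61/(1*0.02585) = 23.5977
Step 2: exp(23.5977) = 1.7715e+10
Step 3: I = 9.592e-11 * (1.7715e+10 - 1) = 1.70e+00 A

1.70e+00


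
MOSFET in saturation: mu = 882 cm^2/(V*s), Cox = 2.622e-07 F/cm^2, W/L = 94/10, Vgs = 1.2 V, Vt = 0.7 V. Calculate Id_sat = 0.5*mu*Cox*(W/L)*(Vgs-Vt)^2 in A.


Step 1: Overdrive voltage Vov = Vgs - Vt = 1.2 - 0.7 = 0.5 V
Step 2: W/L = 94/10 = 9.4
Step 3: Id = 0.5 * 882 * 2.622e-07 * 9.4 * 0.5^2
Step 4: Id = 2.72e-04 A

2.72e-04


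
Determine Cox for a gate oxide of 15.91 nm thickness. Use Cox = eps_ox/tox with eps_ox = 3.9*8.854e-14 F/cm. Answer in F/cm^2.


Step 1: eps_ox = 3.9 * 8.854e-14 = 3.45306e-13 F/cm
Step 2: tox in cm = 15.91 nm * 1e-7 = 1.5910e-06 cm
Step 3: Cox = 3.45306e-13 / 1.5910e-06 = 2.17e-07 F/cm^2

2.17e-07


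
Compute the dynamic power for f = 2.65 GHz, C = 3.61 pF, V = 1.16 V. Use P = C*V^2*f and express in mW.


Step 1: V^2 = 1.16^2 = 1.3456 V^2
Step 2: P = C*V^2*f = 3.61e-12 F * 1.3456 * 2.65e9 Hz
Step 3: P = 1.28726824e-02 W
Step 4: P = 12.873 mW

12.873


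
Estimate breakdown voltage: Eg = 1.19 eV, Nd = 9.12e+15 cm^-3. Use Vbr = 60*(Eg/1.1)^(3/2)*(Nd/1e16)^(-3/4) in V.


Step 1: Eg/1.1 = 1.19/1.1 = 1.081818
Step 2: (Eg/1.1)^1.5 = 1.081818^1.5 = 1.125204
Step 3: (Nd/1e16)^(-0.75) = (0.912)^(-0.75) = 1.071529
Step 4: Vbr = 60 * 1.125204 * 1.071529 = 72.3 V

72.3


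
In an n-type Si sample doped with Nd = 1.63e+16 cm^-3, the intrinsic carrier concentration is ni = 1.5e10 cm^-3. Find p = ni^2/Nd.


Step 1: Since Nd >> ni, n ≈ Nd = 1.63e+16 cm^-3
Step 2: p = ni^2 / n = (1.5e10)^2 / 1.63e+16
Step 3: p = 2.25e20 / 1.63e+16 = 1.38e+04 cm^-3

1.38e+04


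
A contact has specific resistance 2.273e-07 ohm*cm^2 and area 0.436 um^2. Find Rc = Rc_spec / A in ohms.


Step 1: Convert area to cm^2: 0.436 um^2 = 4.3600e-09 cm^2
Step 2: Rc = Rc_spec / A = 2.273e-07 / 4.3600e-09
Step 3: Rc = 5.21e+01 ohms

5.21e+01


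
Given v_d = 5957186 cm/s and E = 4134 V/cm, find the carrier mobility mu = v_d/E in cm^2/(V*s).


Step 1: mu = v_d / E
Step 2: mu = 5957186 / 4134
Step 3: mu = 1441.02 cm^2/(V*s)

1441.02


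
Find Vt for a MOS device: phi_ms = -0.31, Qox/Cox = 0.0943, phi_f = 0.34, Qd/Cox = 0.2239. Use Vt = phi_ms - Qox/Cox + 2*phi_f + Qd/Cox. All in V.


Step 1: Vt = phi_ms - Qox/Cox + 2*phi_f + Qd/Cox
Step 2: Vt = -0.31 - 0.0943 + 2*0.34 + 0.2239
Step 3: Vt = -0.31 - 0.0943 + 0.68 + 0.2239
Step 4: Vt = 0.4996 V

0.4996


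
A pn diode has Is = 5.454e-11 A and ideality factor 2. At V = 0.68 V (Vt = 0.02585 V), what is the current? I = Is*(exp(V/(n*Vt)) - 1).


Step 1: V/(n*Vt) = 0.68/(2*0.02585) = 13.1528
Step 2: exp(13.1528) = 5.1545e+05
Step 3: I = 5.454e-11 * (5.1545e+05 - 1) = 2.81e-05 A

2.81e-05


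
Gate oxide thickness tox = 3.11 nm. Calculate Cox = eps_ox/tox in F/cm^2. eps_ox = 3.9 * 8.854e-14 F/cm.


Step 1: eps_ox = 3.9 * 8.854e-14 = 3.45306e-13 F/cm
Step 2: tox in cm = 3.11 nm * 1e-7 = 3.1100e-07 cm
Step 3: Cox = 3.45306e-13 / 3.1100e-07 = 1.11e-06 F/cm^2

1.11e-06


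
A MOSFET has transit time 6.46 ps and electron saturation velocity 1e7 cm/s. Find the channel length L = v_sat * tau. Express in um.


Step 1: tau in seconds = 6.46 ps * 1e-12 = 6.4600e-12 s
Step 2: L = v_sat * tau = 1e7 * 6.4600e-12 = 6.4600e-05 cm
Step 3: L in um = 6.4600e-05 * 1e4 = 0.646 um

0.646


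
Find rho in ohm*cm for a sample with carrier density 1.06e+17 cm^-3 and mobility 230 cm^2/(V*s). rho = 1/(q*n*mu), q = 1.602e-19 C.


Step 1: sigma = q * n * mu = 1.602e-19 * 1.06e+17 * 230 = 3.90568e+00 S/cm
Step 2: rho = 1 / sigma = 1 / 3.90568e+00 = 0.256 ohm*cm

0.256


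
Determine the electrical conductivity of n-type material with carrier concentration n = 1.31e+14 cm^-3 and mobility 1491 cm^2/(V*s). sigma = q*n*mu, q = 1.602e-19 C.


Step 1: sigma = q * n * mu
Step 2: sigma = 1.602e-19 * 1.31e+14 * 1491
Step 3: sigma = 3.129e-02 S/cm

3.129e-02


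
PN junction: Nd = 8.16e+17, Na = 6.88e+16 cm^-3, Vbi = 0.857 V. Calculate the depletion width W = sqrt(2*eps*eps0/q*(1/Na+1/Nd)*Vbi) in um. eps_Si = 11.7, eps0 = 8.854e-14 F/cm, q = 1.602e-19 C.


Step 1: 1/Na + 1/Nd = 1/6.88e+16 + 1/8.16e+17 = 1.57604e-17
Step 2: 2*eps*eps0/q = 2*11.7*8.854e-14/1.602e-19 = 1.293281e+07
Step 3: W^2 = 1.293281e+07 * 1.57604e-17 * 0.857 = 1.74679e-10
Step 4: W = sqrt(1.74679e-10) = 1.322e-05 cm = 0.1322 um

0.1322


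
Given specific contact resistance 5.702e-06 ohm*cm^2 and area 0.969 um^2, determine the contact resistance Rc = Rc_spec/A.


Step 1: Convert area to cm^2: 0.969 um^2 = 9.6900e-09 cm^2
Step 2: Rc = Rc_spec / A = 5.702e-06 / 9.6900e-09
Step 3: Rc = 5.88e+02 ohms

5.88e+02


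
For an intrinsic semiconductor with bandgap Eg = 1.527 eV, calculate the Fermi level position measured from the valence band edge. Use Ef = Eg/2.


Step 1: For an intrinsic semiconductor, the Fermi level sits at midgap.
Step 2: Ef = Eg / 2 = 1.527 / 2 = 0.7635 eV

0.7635


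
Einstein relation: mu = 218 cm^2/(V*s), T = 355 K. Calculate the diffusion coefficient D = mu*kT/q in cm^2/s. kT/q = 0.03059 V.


Step 1: D = mu * (kT/q)
Step 2: D = 218 * 0.03059
Step 3: D = 6.67 cm^2/s

6.67


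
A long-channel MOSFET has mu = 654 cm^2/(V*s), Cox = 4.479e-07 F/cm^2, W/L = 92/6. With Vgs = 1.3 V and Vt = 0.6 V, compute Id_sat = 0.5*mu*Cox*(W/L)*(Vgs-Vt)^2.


Step 1: Overdrive voltage Vov = Vgs - Vt = 1.3 - 0.6 = 0.7 V
Step 2: W/L = 92/6 = 15.3333
Step 3: Id = 0.5 * 654 * 4.479e-07 * 15.3333 * 0.7^2
Step 4: Id = 1.10e-03 A

1.10e-03


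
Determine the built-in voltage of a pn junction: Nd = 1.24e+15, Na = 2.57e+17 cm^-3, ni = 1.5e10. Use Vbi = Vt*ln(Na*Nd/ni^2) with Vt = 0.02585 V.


Step 1: Compute Na*Nd/ni^2 = 2.57e+17 * 1.24e+15 / (1.5e10)^2 = 1.4164e+12
Step 2: ln(1.4164e+12) = 27.9791
Step 3: Vbi = 0.02585 * 27.9791 = 0.723 V

0.723


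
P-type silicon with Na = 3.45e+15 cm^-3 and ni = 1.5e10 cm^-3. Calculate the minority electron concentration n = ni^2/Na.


Step 1: Majority hole concentration p ≈ Na = 3.45e+15 cm^-3
Step 2: n = ni^2 / Na = (1.5e10)^2 / 3.45e+15
Step 3: n = 6.52e+04 cm^-3

6.52e+04


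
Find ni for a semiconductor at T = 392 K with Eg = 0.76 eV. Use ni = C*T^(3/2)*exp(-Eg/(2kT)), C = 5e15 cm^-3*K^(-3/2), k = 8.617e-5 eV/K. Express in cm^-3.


Step 1: Compute kT = 8.617e-5 * 392 = 0.03377864 eV
Step 2: Exponent = -Eg/(2kT) = -0.76/(2*0.03377864) = -11.24971
Step 3: T^(3/2) = 392^1.5 = 7761.20
Step 4: ni = 5e15 * 7761.20 * exp(-11.24971) = 5.05e+14 cm^-3

5.05e+14


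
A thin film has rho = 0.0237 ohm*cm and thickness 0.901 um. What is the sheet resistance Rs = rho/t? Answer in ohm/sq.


Step 1: Convert thickness to cm: t = 0.901 um = 9.0100e-05 cm
Step 2: Rs = rho / t = 0.0237 / 9.0100e-05
Step 3: Rs = 263.0 ohm/sq

263.0


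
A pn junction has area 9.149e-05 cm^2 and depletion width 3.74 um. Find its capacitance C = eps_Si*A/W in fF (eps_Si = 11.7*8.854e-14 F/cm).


Step 1: eps_Si = 11.7 * 8.854e-14 = 1.035918e-12 F/cm
Step 2: W in cm = 3.74 * 1e-4 = 3.74e-04 cm
Step 3: C = 1.035918e-12 * 9.149e-05 / 3.74e-04 = 2.534121e-13 F
Step 4: C = 253.41 fF

253.41


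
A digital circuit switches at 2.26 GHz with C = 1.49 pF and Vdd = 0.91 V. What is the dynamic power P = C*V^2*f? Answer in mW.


Step 1: V^2 = 0.91^2 = 0.8281 V^2
Step 2: P = C*V^2*f = 1.49e-12 F * 0.8281 * 2.26e9 Hz
Step 3: P = 2.78854394e-03 W
Step 4: P = 2.789 mW

2.789


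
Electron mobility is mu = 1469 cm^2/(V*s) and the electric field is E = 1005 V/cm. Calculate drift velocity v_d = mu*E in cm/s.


Step 1: v_d = mu * E
Step 2: v_d = 1469 * 1005 = 1476345
Step 3: v_d = 1.48e+06 cm/s

1.48e+06


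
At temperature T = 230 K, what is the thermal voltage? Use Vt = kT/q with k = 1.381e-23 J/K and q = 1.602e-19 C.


Step 1: kT = 1.381e-23 * 230 = 3.1763e-21 J
Step 2: Vt = kT/q = 3.1763e-21 / 1.602e-19
Step 3: Vt = 0.01983 V

0.01983


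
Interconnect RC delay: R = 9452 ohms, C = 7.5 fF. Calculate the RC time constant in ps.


Step 1: tau = R * C
Step 2: tau = 9452 * 7.5 fF = 9452 * 7.5e-15 F
Step 3: tau = 7.089e-11 s = 70.89 ps

70.89


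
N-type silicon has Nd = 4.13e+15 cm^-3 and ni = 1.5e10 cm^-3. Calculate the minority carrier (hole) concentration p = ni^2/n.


Step 1: Since Nd >> ni, n ≈ Nd = 4.13e+15 cm^-3
Step 2: p = ni^2 / n = (1.5e10)^2 / 4.13e+15
Step 3: p = 2.25e20 / 4.13e+15 = 5.45e+04 cm^-3

5.45e+04


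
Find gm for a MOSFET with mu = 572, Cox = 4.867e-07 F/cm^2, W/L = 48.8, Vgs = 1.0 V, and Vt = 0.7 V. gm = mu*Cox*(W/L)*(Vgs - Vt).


Step 1: Vov = Vgs - Vt = 1.0 - 0.7 = 0.3 V
Step 2: gm = mu * Cox * (W/L) * Vov
Step 3: gm = 572 * 4.867e-07 * 48.8 * 0.3 = 4.08e-03 S

4.08e-03


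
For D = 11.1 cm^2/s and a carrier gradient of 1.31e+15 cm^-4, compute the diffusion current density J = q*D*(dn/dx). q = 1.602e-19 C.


Step 1: J = q * D * (dn/dx)
Step 2: J = 1.602e-19 * 11.1 * 1.31e+15
Step 3: J = 2.33e-03 A/cm^2

2.33e-03


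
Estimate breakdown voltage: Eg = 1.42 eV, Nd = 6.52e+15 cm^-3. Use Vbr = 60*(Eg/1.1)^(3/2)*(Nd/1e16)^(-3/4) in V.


Step 1: Eg/1.1 = 1.42/1.1 = 1.290909
Step 2: (Eg/1.1)^1.5 = 1.290909^1.5 = 1.466707
Step 3: (Nd/1e16)^(-0.75) = (0.652)^(-0.75) = 1.378207
Step 4: Vbr = 60 * 1.466707 * 1.378207 = 121.3 V

121.3


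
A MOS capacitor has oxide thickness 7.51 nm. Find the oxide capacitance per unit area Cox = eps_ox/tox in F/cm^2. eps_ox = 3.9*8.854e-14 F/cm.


Step 1: eps_ox = 3.9 * 8.854e-14 = 3.45306e-13 F/cm
Step 2: tox in cm = 7.51 nm * 1e-7 = 7.5100e-07 cm
Step 3: Cox = 3.45306e-13 / 7.5100e-07 = 4.60e-07 F/cm^2

4.60e-07


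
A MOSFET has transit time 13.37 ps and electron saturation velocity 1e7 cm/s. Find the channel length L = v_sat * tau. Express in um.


Step 1: tau in seconds = 13.37 ps * 1e-12 = 1.3370e-11 s
Step 2: L = v_sat * tau = 1e7 * 1.3370e-11 = 1.3370e-04 cm
Step 3: L in um = 1.3370e-04 * 1e4 = 1.337 um

1.337


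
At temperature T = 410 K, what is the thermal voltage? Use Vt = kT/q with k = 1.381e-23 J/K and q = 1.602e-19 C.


Step 1: kT = 1.381e-23 * 410 = 5.6621e-21 J
Step 2: Vt = kT/q = 5.6621e-21 / 1.602e-19
Step 3: Vt = 0.03534 V

0.03534


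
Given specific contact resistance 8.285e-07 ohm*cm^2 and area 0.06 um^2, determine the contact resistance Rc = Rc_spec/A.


Step 1: Convert area to cm^2: 0.06 um^2 = 6.0000e-10 cm^2
Step 2: Rc = Rc_spec / A = 8.285e-07 / 6.0000e-10
Step 3: Rc = 1.38e+03 ohms

1.38e+03


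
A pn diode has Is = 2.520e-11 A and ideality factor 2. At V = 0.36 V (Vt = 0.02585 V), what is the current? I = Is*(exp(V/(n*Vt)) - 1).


Step 1: V/(n*Vt) = 0.36/(2*0.02585) = 6.9632
Step 2: exp(6.9632) = 1.0570e+03
Step 3: I = 2.520e-11 * (1.0570e+03 - 1) = 2.66e-08 A

2.66e-08


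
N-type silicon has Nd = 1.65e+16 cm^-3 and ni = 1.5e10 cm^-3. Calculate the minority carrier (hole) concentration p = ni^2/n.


Step 1: Since Nd >> ni, n ≈ Nd = 1.65e+16 cm^-3
Step 2: p = ni^2 / n = (1.5e10)^2 / 1.65e+16
Step 3: p = 2.25e20 / 1.65e+16 = 1.36e+04 cm^-3

1.36e+04


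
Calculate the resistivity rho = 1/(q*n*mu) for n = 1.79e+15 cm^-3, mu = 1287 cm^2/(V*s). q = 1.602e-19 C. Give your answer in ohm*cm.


Step 1: sigma = q * n * mu = 1.602e-19 * 1.79e+15 * 1287 = 3.69058e-01 S/cm
Step 2: rho = 1 / sigma = 1 / 3.69058e-01 = 2.71 ohm*cm

2.71


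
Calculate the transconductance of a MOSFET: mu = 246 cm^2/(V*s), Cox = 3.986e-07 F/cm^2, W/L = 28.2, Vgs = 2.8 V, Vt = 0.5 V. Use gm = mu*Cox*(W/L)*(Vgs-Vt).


Step 1: Vov = Vgs - Vt = 2.8 - 0.5 = 2.3 V
Step 2: gm = mu * Cox * (W/L) * Vov
Step 3: gm = 246 * 3.986e-07 * 28.2 * 2.3 = 6.36e-03 S

6.36e-03


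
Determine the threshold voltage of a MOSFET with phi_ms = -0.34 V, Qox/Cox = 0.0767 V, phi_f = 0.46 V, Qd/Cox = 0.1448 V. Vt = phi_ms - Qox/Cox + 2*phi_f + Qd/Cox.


Step 1: Vt = phi_ms - Qox/Cox + 2*phi_f + Qd/Cox
Step 2: Vt = -0.34 - 0.0767 + 2*0.46 + 0.1448
Step 3: Vt = -0.34 - 0.0767 + 0.92 + 0.1448
Step 4: Vt = 0.6481 V

0.6481


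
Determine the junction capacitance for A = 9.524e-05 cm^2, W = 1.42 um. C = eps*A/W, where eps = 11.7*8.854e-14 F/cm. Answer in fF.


Step 1: eps_Si = 11.7 * 8.854e-14 = 1.035918e-12 F/cm
Step 2: W in cm = 1.42 * 1e-4 = 1.42e-04 cm
Step 3: C = 1.035918e-12 * 9.524e-05 / 1.42e-04 = 6.947946e-13 F
Step 4: C = 694.79 fF

694.79


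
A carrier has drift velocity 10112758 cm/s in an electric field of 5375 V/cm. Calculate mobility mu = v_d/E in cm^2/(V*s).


Step 1: mu = v_d / E
Step 2: mu = 10112758 / 5375
Step 3: mu = 1881.44 cm^2/(V*s)

1881.44


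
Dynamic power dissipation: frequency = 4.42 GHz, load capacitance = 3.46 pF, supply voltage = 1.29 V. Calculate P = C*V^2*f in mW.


Step 1: V^2 = 1.29^2 = 1.6641 V^2
Step 2: P = C*V^2*f = 3.46e-12 F * 1.6641 * 4.42e9 Hz
Step 3: P = 2.544941412e-02 W
Step 4: P = 25.449 mW

25.449


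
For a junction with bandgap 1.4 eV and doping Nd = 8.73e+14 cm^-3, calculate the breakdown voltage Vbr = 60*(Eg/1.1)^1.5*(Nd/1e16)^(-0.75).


Step 1: Eg/1.1 = 1.4/1.1 = 1.272727
Step 2: (Eg/1.1)^1.5 = 1.272727^1.5 = 1.435830
Step 3: (Nd/1e16)^(-0.75) = (0.0873)^(-0.75) = 6.226433
Step 4: Vbr = 60 * 1.435830 * 6.226433 = 536.4 V

536.4


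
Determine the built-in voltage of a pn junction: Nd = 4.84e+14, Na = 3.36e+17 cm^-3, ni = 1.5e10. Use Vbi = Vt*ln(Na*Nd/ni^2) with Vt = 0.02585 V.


Step 1: Compute Na*Nd/ni^2 = 3.36e+17 * 4.84e+14 / (1.5e10)^2 = 7.2277e+11
Step 2: ln(7.2277e+11) = 27.3064
Step 3: Vbi = 0.02585 * 27.3064 = 0.706 V

0.706


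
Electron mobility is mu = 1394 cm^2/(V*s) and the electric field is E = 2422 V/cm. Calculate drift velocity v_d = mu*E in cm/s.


Step 1: v_d = mu * E
Step 2: v_d = 1394 * 2422 = 3376268
Step 3: v_d = 3.38e+06 cm/s

3.38e+06


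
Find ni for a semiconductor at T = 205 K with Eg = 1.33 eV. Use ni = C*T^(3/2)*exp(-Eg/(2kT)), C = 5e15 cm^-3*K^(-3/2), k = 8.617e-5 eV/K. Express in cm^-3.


Step 1: Compute kT = 8.617e-5 * 205 = 0.01766485 eV
Step 2: Exponent = -Eg/(2kT) = -1.33/(2*0.01766485) = -37.64538
Step 3: T^(3/2) = 205^1.5 = 2935.15
Step 4: ni = 5e15 * 2935.15 * exp(-37.64538) = 6.57e+02 cm^-3

6.57e+02


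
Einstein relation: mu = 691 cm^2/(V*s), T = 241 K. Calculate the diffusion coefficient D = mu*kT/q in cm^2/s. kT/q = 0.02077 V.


Step 1: D = mu * (kT/q)
Step 2: D = 691 * 0.02077
Step 3: D = 14.35 cm^2/s

14.35


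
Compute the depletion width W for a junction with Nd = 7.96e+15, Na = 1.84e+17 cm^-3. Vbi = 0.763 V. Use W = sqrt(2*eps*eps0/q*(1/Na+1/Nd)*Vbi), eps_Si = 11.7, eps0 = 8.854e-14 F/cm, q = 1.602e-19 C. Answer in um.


Step 1: 1/Na + 1/Nd = 1/1.84e+17 + 1/7.96e+15 = 1.31063e-16
Step 2: 2*eps*eps0/q = 2*11.7*8.854e-14/1.602e-19 = 1.293281e+07
Step 3: W^2 = 1.293281e+07 * 1.31063e-16 * 0.763 = 1.29329e-09
Step 4: W = sqrt(1.29329e-09) = 3.596e-05 cm = 0.3596 um

0.3596


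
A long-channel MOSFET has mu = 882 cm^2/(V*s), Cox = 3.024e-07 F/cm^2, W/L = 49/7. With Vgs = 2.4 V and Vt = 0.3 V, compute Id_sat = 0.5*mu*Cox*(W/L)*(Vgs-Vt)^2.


Step 1: Overdrive voltage Vov = Vgs - Vt = 2.4 - 0.3 = 2.1 V
Step 2: W/L = 49/7 = 7
Step 3: Id = 0.5 * 882 * 3.024e-07 * 7 * 2.1^2
Step 4: Id = 4.12e-03 A

4.12e-03


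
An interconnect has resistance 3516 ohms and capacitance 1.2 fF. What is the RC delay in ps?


Step 1: tau = R * C
Step 2: tau = 3516 * 1.2 fF = 3516 * 1.2e-15 F
Step 3: tau = 4.2192e-12 s = 4.2192 ps

4.2192


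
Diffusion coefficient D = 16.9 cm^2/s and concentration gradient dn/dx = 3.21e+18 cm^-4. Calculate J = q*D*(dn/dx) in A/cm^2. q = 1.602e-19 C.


Step 1: J = q * D * (dn/dx)
Step 2: J = 1.602e-19 * 16.9 * 3.21e+18
Step 3: J = 8.69e+00 A/cm^2

8.69e+00


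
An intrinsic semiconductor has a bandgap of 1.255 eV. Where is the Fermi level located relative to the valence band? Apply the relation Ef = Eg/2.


Step 1: For an intrinsic semiconductor, the Fermi level sits at midgap.
Step 2: Ef = Eg / 2 = 1.255 / 2 = 0.6275 eV

0.6275


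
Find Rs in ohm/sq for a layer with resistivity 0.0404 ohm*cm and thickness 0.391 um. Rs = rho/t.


Step 1: Convert thickness to cm: t = 0.391 um = 3.9100e-05 cm
Step 2: Rs = rho / t = 0.0404 / 3.9100e-05
Step 3: Rs = 1033.2 ohm/sq

1033.2


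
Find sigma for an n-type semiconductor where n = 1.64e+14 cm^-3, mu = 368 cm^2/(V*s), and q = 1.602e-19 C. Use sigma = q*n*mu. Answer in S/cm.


Step 1: sigma = q * n * mu
Step 2: sigma = 1.602e-19 * 1.64e+14 * 368
Step 3: sigma = 9.668e-03 S/cm

9.668e-03


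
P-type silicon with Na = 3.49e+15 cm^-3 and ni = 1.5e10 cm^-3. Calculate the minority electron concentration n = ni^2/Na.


Step 1: Majority hole concentration p ≈ Na = 3.49e+15 cm^-3
Step 2: n = ni^2 / Na = (1.5e10)^2 / 3.49e+15
Step 3: n = 6.45e+04 cm^-3

6.45e+04


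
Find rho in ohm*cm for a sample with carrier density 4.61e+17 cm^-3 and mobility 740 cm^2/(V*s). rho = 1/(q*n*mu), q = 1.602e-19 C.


Step 1: sigma = q * n * mu = 1.602e-19 * 4.61e+17 * 740 = 5.46506e+01 S/cm
Step 2: rho = 1 / sigma = 1 / 5.46506e+01 = 0.0183 ohm*cm

0.0183


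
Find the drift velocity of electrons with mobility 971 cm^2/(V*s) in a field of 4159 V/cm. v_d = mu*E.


Step 1: v_d = mu * E
Step 2: v_d = 971 * 4159 = 4038389
Step 3: v_d = 4.04e+06 cm/s

4.04e+06


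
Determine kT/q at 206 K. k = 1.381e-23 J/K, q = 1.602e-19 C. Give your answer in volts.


Step 1: kT = 1.381e-23 * 206 = 2.84486e-21 J
Step 2: Vt = kT/q = 2.84486e-21 / 1.602e-19
Step 3: Vt = 0.01776 V

0.01776


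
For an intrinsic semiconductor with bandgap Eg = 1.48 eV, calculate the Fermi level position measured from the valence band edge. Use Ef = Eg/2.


Step 1: For an intrinsic semiconductor, the Fermi level sits at midgap.
Step 2: Ef = Eg / 2 = 1.48 / 2 = 0.74 eV

0.74


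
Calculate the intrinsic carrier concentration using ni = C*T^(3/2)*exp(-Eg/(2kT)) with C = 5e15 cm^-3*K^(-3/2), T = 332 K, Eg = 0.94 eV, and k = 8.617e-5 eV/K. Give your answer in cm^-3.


Step 1: Compute kT = 8.617e-5 * 332 = 0.02860844 eV
Step 2: Exponent = -Eg/(2kT) = -0.94/(2*0.02860844) = -16.42872
Step 3: T^(3/2) = 332^1.5 = 6049.33
Step 4: ni = 5e15 * 6049.33 * exp(-16.42872) = 2.22e+12 cm^-3

2.22e+12


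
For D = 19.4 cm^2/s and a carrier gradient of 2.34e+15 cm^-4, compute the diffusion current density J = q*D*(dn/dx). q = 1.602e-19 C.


Step 1: J = q * D * (dn/dx)
Step 2: J = 1.602e-19 * 19.4 * 2.34e+15
Step 3: J = 7.27e-03 A/cm^2

7.27e-03


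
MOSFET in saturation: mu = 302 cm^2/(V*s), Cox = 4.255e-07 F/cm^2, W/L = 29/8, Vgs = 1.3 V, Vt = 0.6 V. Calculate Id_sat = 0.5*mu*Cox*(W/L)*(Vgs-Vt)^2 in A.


Step 1: Overdrive voltage Vov = Vgs - Vt = 1.3 - 0.6 = 0.7 V
Step 2: W/L = 29/8 = 3.625
Step 3: Id = 0.5 * 302 * 4.255e-07 * 3.625 * 0.7^2
Step 4: Id = 1.14e-04 A

1.14e-04


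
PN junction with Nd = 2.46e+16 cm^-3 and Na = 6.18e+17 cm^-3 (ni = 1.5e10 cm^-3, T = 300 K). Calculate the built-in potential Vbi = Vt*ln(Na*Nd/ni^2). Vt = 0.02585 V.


Step 1: Compute Na*Nd/ni^2 = 6.18e+17 * 2.46e+16 / (1.5e10)^2 = 6.7568e+13
Step 2: ln(6.7568e+13) = 31.8442
Step 3: Vbi = 0.02585 * 31.8442 = 0.823 V

0.823


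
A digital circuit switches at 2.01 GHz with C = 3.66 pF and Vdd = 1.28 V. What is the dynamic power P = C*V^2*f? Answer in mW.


Step 1: V^2 = 1.28^2 = 1.6384 V^2
Step 2: P = C*V^2*f = 3.66e-12 F * 1.6384 * 2.01e9 Hz
Step 3: P = 1.205305344e-02 W
Step 4: P = 12.053 mW

12.053


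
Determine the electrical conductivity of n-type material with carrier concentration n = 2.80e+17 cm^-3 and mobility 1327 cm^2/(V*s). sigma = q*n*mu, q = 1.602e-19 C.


Step 1: sigma = q * n * mu
Step 2: sigma = 1.602e-19 * 2.80e+17 * 1327
Step 3: sigma = 5.952e+01 S/cm

5.952e+01


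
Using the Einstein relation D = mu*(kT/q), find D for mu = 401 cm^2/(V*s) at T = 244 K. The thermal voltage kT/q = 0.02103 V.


Step 1: D = mu * (kT/q)
Step 2: D = 401 * 0.02103
Step 3: D = 8.43 cm^2/s

8.43


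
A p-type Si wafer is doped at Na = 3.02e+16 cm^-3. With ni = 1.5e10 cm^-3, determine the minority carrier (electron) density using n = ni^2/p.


Step 1: Majority hole concentration p ≈ Na = 3.02e+16 cm^-3
Step 2: n = ni^2 / Na = (1.5e10)^2 / 3.02e+16
Step 3: n = 7.45e+03 cm^-3

7.45e+03


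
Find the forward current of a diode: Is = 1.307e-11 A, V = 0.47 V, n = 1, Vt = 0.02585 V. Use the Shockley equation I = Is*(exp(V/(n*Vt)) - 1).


Step 1: V/(n*Vt) = 0.47/(1*0.02585) = 18.1818
Step 2: exp(18.1818) = 7.8751e+07
Step 3: I = 1.307e-11 * (7.8751e+07 - 1) = 1.03e-03 A

1.03e-03


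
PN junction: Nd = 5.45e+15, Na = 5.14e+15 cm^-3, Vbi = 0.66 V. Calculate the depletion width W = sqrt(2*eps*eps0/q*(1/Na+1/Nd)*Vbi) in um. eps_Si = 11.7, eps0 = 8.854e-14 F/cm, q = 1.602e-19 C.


Step 1: 1/Na + 1/Nd = 1/5.14e+15 + 1/5.45e+15 = 3.78039e-16
Step 2: 2*eps*eps0/q = 2*11.7*8.854e-14/1.602e-19 = 1.293281e+07
Step 3: W^2 = 1.293281e+07 * 3.78039e-16 * 0.66 = 3.22681e-09
Step 4: W = sqrt(3.22681e-09) = 5.681e-05 cm = 0.5681 um

0.5681


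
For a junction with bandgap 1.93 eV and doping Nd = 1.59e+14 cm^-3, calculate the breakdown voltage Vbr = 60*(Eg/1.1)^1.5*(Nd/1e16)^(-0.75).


Step 1: Eg/1.1 = 1.93/1.1 = 1.754545
Step 2: (Eg/1.1)^1.5 = 1.754545^1.5 = 2.324057
Step 3: (Nd/1e16)^(-0.75) = (0.0159)^(-0.75) = 22.333262
Step 4: Vbr = 60 * 2.324057 * 22.333262 = 3114.2 V

3114.2


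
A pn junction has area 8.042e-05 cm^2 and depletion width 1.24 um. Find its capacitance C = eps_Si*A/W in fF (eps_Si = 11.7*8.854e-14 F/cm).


Step 1: eps_Si = 11.7 * 8.854e-14 = 1.035918e-12 F/cm
Step 2: W in cm = 1.24 * 1e-4 = 1.24e-04 cm
Step 3: C = 1.035918e-12 * 8.042e-05 / 1.24e-04 = 6.718429e-13 F
Step 4: C = 671.84 fF

671.84


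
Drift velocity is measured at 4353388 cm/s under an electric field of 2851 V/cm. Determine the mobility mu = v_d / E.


Step 1: mu = v_d / E
Step 2: mu = 4353388 / 2851
Step 3: mu = 1526.97 cm^2/(V*s)

1526.97


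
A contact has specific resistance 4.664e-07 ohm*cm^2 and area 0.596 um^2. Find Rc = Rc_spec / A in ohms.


Step 1: Convert area to cm^2: 0.596 um^2 = 5.9600e-09 cm^2
Step 2: Rc = Rc_spec / A = 4.664e-07 / 5.9600e-09
Step 3: Rc = 7.83e+01 ohms

7.83e+01


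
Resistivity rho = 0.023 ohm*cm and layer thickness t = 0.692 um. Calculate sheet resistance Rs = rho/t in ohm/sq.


Step 1: Convert thickness to cm: t = 0.692 um = 6.9200e-05 cm
Step 2: Rs = rho / t = 0.023 / 6.9200e-05
Step 3: Rs = 332.4 ohm/sq

332.4


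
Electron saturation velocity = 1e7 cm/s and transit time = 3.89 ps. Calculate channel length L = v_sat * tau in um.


Step 1: tau in seconds = 3.89 ps * 1e-12 = 3.8900e-12 s
Step 2: L = v_sat * tau = 1e7 * 3.8900e-12 = 3.8900e-05 cm
Step 3: L in um = 3.8900e-05 * 1e4 = 0.389 um

0.389


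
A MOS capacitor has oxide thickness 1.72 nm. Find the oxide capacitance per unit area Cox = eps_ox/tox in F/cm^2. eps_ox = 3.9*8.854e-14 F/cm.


Step 1: eps_ox = 3.9 * 8.854e-14 = 3.45306e-13 F/cm
Step 2: tox in cm = 1.72 nm * 1e-7 = 1.7200e-07 cm
Step 3: Cox = 3.45306e-13 / 1.7200e-07 = 2.01e-06 F/cm^2

2.01e-06


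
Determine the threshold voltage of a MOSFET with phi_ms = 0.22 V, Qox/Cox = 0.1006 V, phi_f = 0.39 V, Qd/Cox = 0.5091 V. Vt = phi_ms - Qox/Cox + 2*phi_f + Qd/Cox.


Step 1: Vt = phi_ms - Qox/Cox + 2*phi_f + Qd/Cox
Step 2: Vt = 0.22 - 0.1006 + 2*0.39 + 0.5091
Step 3: Vt = 0.22 - 0.1006 + 0.78 + 0.5091
Step 4: Vt = 1.4085 V

1.4085


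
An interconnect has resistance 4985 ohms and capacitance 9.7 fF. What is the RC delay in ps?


Step 1: tau = R * C
Step 2: tau = 4985 * 9.7 fF = 4985 * 9.7e-15 F
Step 3: tau = 4.83545e-11 s = 48.3545 ps

48.3545


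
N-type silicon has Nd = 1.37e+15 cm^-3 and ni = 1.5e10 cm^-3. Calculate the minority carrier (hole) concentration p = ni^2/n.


Step 1: Since Nd >> ni, n ≈ Nd = 1.37e+15 cm^-3
Step 2: p = ni^2 / n = (1.5e10)^2 / 1.37e+15
Step 3: p = 2.25e20 / 1.37e+15 = 1.64e+05 cm^-3

1.64e+05


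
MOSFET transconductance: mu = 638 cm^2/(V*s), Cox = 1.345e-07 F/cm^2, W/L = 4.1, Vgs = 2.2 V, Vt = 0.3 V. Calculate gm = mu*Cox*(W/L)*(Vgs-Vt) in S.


Step 1: Vov = Vgs - Vt = 2.2 - 0.3 = 1.9 V
Step 2: gm = mu * Cox * (W/L) * Vov
Step 3: gm = 638 * 1.345e-07 * 4.1 * 1.9 = 6.68e-04 S

6.68e-04


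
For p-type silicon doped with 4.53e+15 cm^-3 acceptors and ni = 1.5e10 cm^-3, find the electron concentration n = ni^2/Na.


Step 1: Majority hole concentration p ≈ Na = 4.53e+15 cm^-3
Step 2: n = ni^2 / Na = (1.5e10)^2 / 4.53e+15
Step 3: n = 4.97e+04 cm^-3

4.97e+04


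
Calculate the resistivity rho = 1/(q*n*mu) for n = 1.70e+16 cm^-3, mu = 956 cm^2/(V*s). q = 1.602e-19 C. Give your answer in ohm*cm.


Step 1: sigma = q * n * mu = 1.602e-19 * 1.70e+16 * 956 = 2.60357e+00 S/cm
Step 2: rho = 1 / sigma = 1 / 2.60357e+00 = 0.3841 ohm*cm

0.3841


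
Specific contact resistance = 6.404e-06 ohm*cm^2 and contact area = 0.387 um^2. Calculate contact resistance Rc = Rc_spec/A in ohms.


Step 1: Convert area to cm^2: 0.387 um^2 = 3.8700e-09 cm^2
Step 2: Rc = Rc_spec / A = 6.404e-06 / 3.8700e-09
Step 3: Rc = 1.65e+03 ohms

1.65e+03


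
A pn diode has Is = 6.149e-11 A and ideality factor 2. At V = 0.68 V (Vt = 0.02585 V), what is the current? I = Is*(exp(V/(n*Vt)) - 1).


Step 1: V/(n*Vt) = 0.68/(2*0.02585) = 13.1528
Step 2: exp(13.1528) = 5.1545e+05
Step 3: I = 6.149e-11 * (5.1545e+05 - 1) = 3.17e-05 A

3.17e-05


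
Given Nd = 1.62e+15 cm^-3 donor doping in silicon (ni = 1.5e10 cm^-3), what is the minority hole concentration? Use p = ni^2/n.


Step 1: Since Nd >> ni, n ≈ Nd = 1.62e+15 cm^-3
Step 2: p = ni^2 / n = (1.5e10)^2 / 1.62e+15
Step 3: p = 2.25e20 / 1.62e+15 = 1.39e+05 cm^-3

1.39e+05


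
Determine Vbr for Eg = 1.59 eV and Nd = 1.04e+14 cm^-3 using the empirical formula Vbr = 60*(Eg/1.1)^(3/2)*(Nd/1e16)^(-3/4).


Step 1: Eg/1.1 = 1.59/1.1 = 1.445455
Step 2: (Eg/1.1)^1.5 = 1.445455^1.5 = 1.737828
Step 3: (Nd/1e16)^(-0.75) = (0.0104)^(-0.75) = 30.706124
Step 4: Vbr = 60 * 1.737828 * 30.706124 = 3201.7 V

3201.7


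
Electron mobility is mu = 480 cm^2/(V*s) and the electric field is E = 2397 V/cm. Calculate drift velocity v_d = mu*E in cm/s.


Step 1: v_d = mu * E
Step 2: v_d = 480 * 2397 = 1150560
Step 3: v_d = 1.15e+06 cm/s

1.15e+06


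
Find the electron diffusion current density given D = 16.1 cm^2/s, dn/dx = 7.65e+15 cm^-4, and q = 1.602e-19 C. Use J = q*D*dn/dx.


Step 1: J = q * D * (dn/dx)
Step 2: J = 1.602e-19 * 16.1 * 7.65e+15
Step 3: J = 1.97e-02 A/cm^2

1.97e-02


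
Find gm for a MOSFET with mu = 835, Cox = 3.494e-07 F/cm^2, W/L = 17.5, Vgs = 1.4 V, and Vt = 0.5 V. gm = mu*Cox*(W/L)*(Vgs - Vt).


Step 1: Vov = Vgs - Vt = 1.4 - 0.5 = 0.9 V
Step 2: gm = mu * Cox * (W/L) * Vov
Step 3: gm = 835 * 3.494e-07 * 17.5 * 0.9 = 4.60e-03 S

4.60e-03


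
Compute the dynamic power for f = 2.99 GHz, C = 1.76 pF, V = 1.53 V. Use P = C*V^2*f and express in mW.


Step 1: V^2 = 1.53^2 = 2.3409 V^2
Step 2: P = C*V^2*f = 1.76e-12 F * 2.3409 * 2.99e9 Hz
Step 3: P = 1.231875216e-02 W
Step 4: P = 12.319 mW

12.319


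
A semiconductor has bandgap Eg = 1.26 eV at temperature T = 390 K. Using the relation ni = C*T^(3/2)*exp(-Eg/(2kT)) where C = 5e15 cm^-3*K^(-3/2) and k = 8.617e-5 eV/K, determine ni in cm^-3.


Step 1: Compute kT = 8.617e-5 * 390 = 0.0336063 eV
Step 2: Exponent = -Eg/(2kT) = -1.26/(2*0.0336063) = -18.74649
Step 3: T^(3/2) = 390^1.5 = 7701.88
Step 4: ni = 5e15 * 7701.88 * exp(-18.74649) = 2.78e+11 cm^-3

2.78e+11


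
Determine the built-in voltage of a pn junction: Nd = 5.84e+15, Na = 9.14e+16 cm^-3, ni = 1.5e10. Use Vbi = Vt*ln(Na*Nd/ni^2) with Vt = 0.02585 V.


Step 1: Compute Na*Nd/ni^2 = 9.14e+16 * 5.84e+15 / (1.5e10)^2 = 2.3723e+12
Step 2: ln(2.3723e+12) = 28.4949
Step 3: Vbi = 0.02585 * 28.4949 = 0.737 V

0.737


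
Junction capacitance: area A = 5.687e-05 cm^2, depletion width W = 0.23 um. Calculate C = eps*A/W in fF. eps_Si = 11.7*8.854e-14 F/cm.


Step 1: eps_Si = 11.7 * 8.854e-14 = 1.035918e-12 F/cm
Step 2: W in cm = 0.23 * 1e-4 = 2.30e-05 cm
Step 3: C = 1.035918e-12 * 5.687e-05 / 2.30e-05 = 2.561420e-12 F
Step 4: C = 2561.42 fF

2561.42


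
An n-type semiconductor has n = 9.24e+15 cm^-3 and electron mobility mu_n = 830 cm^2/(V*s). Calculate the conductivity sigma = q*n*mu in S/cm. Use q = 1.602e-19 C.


Step 1: sigma = q * n * mu
Step 2: sigma = 1.602e-19 * 9.24e+15 * 830
Step 3: sigma = 1.229e+00 S/cm

1.229e+00


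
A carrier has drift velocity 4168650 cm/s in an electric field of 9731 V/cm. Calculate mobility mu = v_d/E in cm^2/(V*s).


Step 1: mu = v_d / E
Step 2: mu = 4168650 / 9731
Step 3: mu = 428.39 cm^2/(V*s)

428.39


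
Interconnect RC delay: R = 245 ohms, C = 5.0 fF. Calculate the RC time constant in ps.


Step 1: tau = R * C
Step 2: tau = 245 * 5.0 fF = 245 * 5.0e-15 F
Step 3: tau = 1.225e-12 s = 1.225 ps

1.225


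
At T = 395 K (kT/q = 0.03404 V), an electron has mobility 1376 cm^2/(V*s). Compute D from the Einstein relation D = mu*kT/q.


Step 1: D = mu * (kT/q)
Step 2: D = 1376 * 0.03404
Step 3: D = 46.84 cm^2/s

46.84


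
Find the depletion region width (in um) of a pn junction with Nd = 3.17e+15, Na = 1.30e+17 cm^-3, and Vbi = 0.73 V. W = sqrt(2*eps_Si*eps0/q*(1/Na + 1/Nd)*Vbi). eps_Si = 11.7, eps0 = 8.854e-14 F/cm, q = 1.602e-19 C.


Step 1: 1/Na + 1/Nd = 1/1.30e+17 + 1/3.17e+15 = 3.23150e-16
Step 2: 2*eps*eps0/q = 2*11.7*8.854e-14/1.602e-19 = 1.293281e+07
Step 3: W^2 = 1.293281e+07 * 3.23150e-16 * 0.73 = 3.05084e-09
Step 4: W = sqrt(3.05084e-09) = 5.523e-05 cm = 0.5523 um

0.5523


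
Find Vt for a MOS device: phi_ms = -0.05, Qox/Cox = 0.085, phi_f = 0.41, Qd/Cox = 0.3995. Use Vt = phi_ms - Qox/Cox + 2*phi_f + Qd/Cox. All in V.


Step 1: Vt = phi_ms - Qox/Cox + 2*phi_f + Qd/Cox
Step 2: Vt = -0.05 - 0.085 + 2*0.41 + 0.3995
Step 3: Vt = -0.05 - 0.085 + 0.82 + 0.3995
Step 4: Vt = 1.0845 V

1.0845


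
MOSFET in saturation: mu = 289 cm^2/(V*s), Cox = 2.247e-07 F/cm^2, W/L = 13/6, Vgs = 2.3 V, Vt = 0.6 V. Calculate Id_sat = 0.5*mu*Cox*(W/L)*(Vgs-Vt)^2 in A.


Step 1: Overdrive voltage Vov = Vgs - Vt = 2.3 - 0.6 = 1.7 V
Step 2: W/L = 13/6 = 2.16667
Step 3: Id = 0.5 * 289 * 2.247e-07 * 2.16667 * 1.7^2
Step 4: Id = 2.03e-04 A

2.03e-04


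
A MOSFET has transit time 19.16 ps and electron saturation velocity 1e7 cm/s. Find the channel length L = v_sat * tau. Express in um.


Step 1: tau in seconds = 19.16 ps * 1e-12 = 1.9160e-11 s
Step 2: L = v_sat * tau = 1e7 * 1.9160e-11 = 1.9160e-04 cm
Step 3: L in um = 1.9160e-04 * 1e4 = 1.916 um

1.916


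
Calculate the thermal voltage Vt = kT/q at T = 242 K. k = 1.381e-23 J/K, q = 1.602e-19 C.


Step 1: kT = 1.381e-23 * 242 = 3.34202e-21 J
Step 2: Vt = kT/q = 3.34202e-21 / 1.602e-19
Step 3: Vt = 0.02086 V

0.02086


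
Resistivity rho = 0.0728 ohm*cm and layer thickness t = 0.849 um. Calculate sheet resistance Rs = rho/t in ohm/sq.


Step 1: Convert thickness to cm: t = 0.849 um = 8.4900e-05 cm
Step 2: Rs = rho / t = 0.0728 / 8.4900e-05
Step 3: Rs = 857.5 ohm/sq

857.5


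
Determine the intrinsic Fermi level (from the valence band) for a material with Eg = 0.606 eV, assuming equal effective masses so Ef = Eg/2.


Step 1: For an intrinsic semiconductor, the Fermi level sits at midgap.
Step 2: Ef = Eg / 2 = 0.606 / 2 = 0.303 eV

0.303


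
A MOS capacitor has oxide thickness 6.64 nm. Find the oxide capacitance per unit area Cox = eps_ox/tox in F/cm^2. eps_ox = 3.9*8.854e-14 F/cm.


Step 1: eps_ox = 3.9 * 8.854e-14 = 3.45306e-13 F/cm
Step 2: tox in cm = 6.64 nm * 1e-7 = 6.6400e-07 cm
Step 3: Cox = 3.45306e-13 / 6.6400e-07 = 5.20e-07 F/cm^2

5.20e-07


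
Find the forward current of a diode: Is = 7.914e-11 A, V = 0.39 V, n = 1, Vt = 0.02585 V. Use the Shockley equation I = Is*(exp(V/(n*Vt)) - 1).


Step 1: V/(n*Vt) = 0.39/(1*0.02585) = 15.0870
Step 2: exp(15.0870) = 3.5662e+06
Step 3: I = 7.914e-11 * (3.5662e+06 - 1) = 2.82e-04 A

2.82e-04


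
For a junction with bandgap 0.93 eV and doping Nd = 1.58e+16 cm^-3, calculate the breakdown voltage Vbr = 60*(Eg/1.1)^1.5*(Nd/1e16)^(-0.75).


Step 1: Eg/1.1 = 0.93/1.1 = 0.845455
Step 2: (Eg/1.1)^1.5 = 0.845455^1.5 = 0.777384
Step 3: (Nd/1e16)^(-0.75) = (1.58)^(-0.75) = 0.709590
Step 4: Vbr = 60 * 0.777384 * 0.709590 = 33.1 V

33.1


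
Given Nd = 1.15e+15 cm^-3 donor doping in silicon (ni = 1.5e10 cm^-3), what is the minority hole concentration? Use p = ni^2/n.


Step 1: Since Nd >> ni, n ≈ Nd = 1.15e+15 cm^-3
Step 2: p = ni^2 / n = (1.5e10)^2 / 1.15e+15
Step 3: p = 2.25e20 / 1.15e+15 = 1.96e+05 cm^-3

1.96e+05


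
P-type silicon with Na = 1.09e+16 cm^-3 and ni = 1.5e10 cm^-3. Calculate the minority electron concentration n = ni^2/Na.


Step 1: Majority hole concentration p ≈ Na = 1.09e+16 cm^-3
Step 2: n = ni^2 / Na = (1.5e10)^2 / 1.09e+16
Step 3: n = 2.06e+04 cm^-3

2.06e+04
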